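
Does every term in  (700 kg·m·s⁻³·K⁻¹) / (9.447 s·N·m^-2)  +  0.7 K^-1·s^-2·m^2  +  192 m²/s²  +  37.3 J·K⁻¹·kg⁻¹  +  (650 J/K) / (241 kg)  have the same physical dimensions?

Reduce each to base SI dimensions:
  (700 kg·m·s⁻³·K⁻¹) / (9.447 s·N·m^-2):  [kg·m·s⁻³·K⁻¹] / [kg·m⁻¹·s⁻¹] = m²·s⁻²·K⁻¹
  0.7 K^-1·s^-2·m^2:  m²·s⁻²·K⁻¹
  192 m²/s²:  m²·s⁻²
  37.3 J·K⁻¹·kg⁻¹:  J·kg⁻¹·K⁻¹ = N·m·kg⁻¹·K⁻¹ = m²·s⁻²·K⁻¹
  (650 J/K) / (241 kg):  [kg·m²·s⁻²·K⁻¹] / [kg] = m²·s⁻²·K⁻¹
The terms do not share a single dimension (m²·s⁻² vs m²·s⁻²·K⁻¹).

No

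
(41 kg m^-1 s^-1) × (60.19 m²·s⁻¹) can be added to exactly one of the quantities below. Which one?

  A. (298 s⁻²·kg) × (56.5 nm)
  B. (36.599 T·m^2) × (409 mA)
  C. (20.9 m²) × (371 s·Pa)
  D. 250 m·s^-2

A.

Reference: [kg·m⁻¹·s⁻¹] · [m²·s⁻¹] = kg·m·s⁻².
Each option:
  A. [kg·s⁻²] · [m] = kg·m·s⁻²  ← same
  B. [kg·m²·s⁻²·A⁻¹] · [A] = kg·m²·s⁻²
  C. [m²] · [kg·m⁻¹·s⁻¹] = kg·m·s⁻¹
  D. m·s⁻²
Only A. matches kg·m·s⁻².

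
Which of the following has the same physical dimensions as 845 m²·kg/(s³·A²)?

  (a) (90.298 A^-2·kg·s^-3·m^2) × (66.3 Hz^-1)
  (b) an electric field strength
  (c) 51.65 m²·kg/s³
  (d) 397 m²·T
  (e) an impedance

Reference: kg·m²·s⁻³·A⁻².
Each option:
  (a) [kg·m²·s⁻³·A⁻²] · [s] = kg·m²·s⁻²·A⁻²
  (b) [electric field strength] = kg·m·s⁻³·A⁻¹
  (c) kg·m²·s⁻³
  (d) T·m² = Wb·m⁻²·m² = kg·m²·s⁻²·A⁻¹
  (e) [impedance] = kg·m²·s⁻³·A⁻²  ← same
Only (e) matches kg·m²·s⁻³·A⁻².

(e)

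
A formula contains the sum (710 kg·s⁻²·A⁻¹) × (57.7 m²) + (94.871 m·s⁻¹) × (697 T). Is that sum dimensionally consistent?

Expand each in SI base units:
  (710 kg·s⁻²·A⁻¹) × (57.7 m²):  [kg·s⁻²·A⁻¹] · [m²] = kg·m²·s⁻²·A⁻¹
  (94.871 m·s⁻¹) × (697 T):  [m·s⁻¹] · [kg·s⁻²·A⁻¹] = kg·m·s⁻³·A⁻¹
kg·m²·s⁻²·A⁻¹ ≠ kg·m·s⁻³·A⁻¹, so they cannot be added.

No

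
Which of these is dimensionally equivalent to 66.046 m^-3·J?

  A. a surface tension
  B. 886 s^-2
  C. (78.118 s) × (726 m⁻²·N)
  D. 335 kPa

D.

Reference: J·m⁻³ = N·m·m⁻³ = kg·m⁻¹·s⁻².
Each option:
  A. [surface tension] = kg·s⁻²
  B. s⁻²
  C. [s] · [kg·m⁻¹·s⁻²] = kg·m⁻¹·s⁻¹
  D. Pa = N·m⁻² = kg·m⁻¹·s⁻²  ← same
Only D. matches kg·m⁻¹·s⁻².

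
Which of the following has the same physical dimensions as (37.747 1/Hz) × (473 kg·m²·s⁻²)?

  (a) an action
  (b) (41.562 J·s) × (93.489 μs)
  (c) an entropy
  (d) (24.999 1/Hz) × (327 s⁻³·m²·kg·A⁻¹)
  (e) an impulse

(a)

Reference: [s] · [kg·m²·s⁻²] = kg·m²·s⁻¹.
Each option:
  (a) [action] = kg·m²·s⁻¹  ← same
  (b) [kg·m²·s⁻¹] · [s] = kg·m²
  (c) [entropy] = kg·m²·s⁻²·K⁻¹
  (d) [s] · [kg·m²·s⁻³·A⁻¹] = kg·m²·s⁻²·A⁻¹
  (e) [impulse] = kg·m·s⁻¹
Only (a) matches kg·m²·s⁻¹.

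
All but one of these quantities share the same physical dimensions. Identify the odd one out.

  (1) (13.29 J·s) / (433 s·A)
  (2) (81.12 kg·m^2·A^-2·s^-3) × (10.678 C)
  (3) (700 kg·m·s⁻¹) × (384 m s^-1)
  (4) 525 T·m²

(3)

Reduce each to base SI dimensions:
  (1) [kg·m²·s⁻¹] / [s·A] = kg·m²·s⁻²·A⁻¹
  (2) [kg·m²·s⁻³·A⁻²] · [s·A] = kg·m²·s⁻²·A⁻¹
  (3) [kg·m·s⁻¹] · [m·s⁻¹] = kg·m²·s⁻²
  (4) T·m² = Wb·m⁻²·m² = kg·m²·s⁻²·A⁻¹
All reduce to kg·m²·s⁻²·A⁻¹ except (3), which is kg·m²·s⁻².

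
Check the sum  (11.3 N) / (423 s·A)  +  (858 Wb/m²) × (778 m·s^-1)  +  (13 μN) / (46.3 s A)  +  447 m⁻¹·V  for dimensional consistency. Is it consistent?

Yes

In SI base units:
  (11.3 N) / (423 s·A):  [kg·m·s⁻²] / [s·A] = kg·m·s⁻³·A⁻¹
  (858 Wb/m²) × (778 m·s^-1):  [kg·s⁻²·A⁻¹] · [m·s⁻¹] = kg·m·s⁻³·A⁻¹
  (13 μN) / (46.3 s A):  [kg·m·s⁻²] / [s·A] = kg·m·s⁻³·A⁻¹
  447 m⁻¹·V:  V·m⁻¹ = J·C⁻¹·m⁻¹ = kg·m·s⁻³·A⁻¹
Every term reduces to kg·m·s⁻³·A⁻¹.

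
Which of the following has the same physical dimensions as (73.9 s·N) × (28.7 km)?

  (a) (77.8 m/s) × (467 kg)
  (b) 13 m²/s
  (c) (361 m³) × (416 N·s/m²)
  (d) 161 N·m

(c)

Reference: [kg·m·s⁻¹] · [m] = kg·m²·s⁻¹.
Each option:
  (a) [m·s⁻¹] · [kg] = kg·m·s⁻¹
  (b) m²·s⁻¹
  (c) [m³] · [kg·m⁻¹·s⁻¹] = kg·m²·s⁻¹  ← same
  (d) N·m = kg·m·s⁻²·m = kg·m²·s⁻²
Only (c) matches kg·m²·s⁻¹.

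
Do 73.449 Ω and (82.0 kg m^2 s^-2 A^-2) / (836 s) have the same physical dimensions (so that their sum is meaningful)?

Yes

Dimensions:
  73.449 Ω:  Ω = V·A⁻¹ = kg·m²·s⁻³·A⁻²
  (82.0 kg m^2 s^-2 A^-2) / (836 s):  [kg·m²·s⁻²·A⁻²] / [s] = kg·m²·s⁻³·A⁻²
Both are kg·m²·s⁻³·A⁻², so they have the same dimensions and can be added.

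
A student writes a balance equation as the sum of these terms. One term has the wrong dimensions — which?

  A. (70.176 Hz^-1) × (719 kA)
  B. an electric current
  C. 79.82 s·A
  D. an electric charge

In SI base units:
  A. [s] · [A] = s·A
  B. [electric current] = A
  C. A·s = s·A
  D. [electric charge] = s·A
All reduce to s·A except B., which is A.

B.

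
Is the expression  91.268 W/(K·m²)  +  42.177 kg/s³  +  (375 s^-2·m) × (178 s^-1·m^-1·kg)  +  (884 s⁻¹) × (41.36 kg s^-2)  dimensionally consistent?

No

Work out the base dimensions of each:
  91.268 W/(K·m²):  W·m⁻²·K⁻¹ = J·s⁻¹·m⁻²·K⁻¹ = kg·s⁻³·K⁻¹
  42.177 kg/s³:  kg·s⁻³
  (375 s^-2·m) × (178 s^-1·m^-1·kg):  [m·s⁻²] · [kg·m⁻¹·s⁻¹] = kg·s⁻³
  (884 s⁻¹) × (41.36 kg s^-2):  [s⁻¹] · [kg·s⁻²] = kg·s⁻³
The terms do not share a single dimension (kg·s⁻³ vs kg·s⁻³·K⁻¹).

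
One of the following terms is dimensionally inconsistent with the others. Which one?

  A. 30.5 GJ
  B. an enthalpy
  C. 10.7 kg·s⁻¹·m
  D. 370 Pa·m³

C.

In SI base units:
  A. J = N·m = kg·m²·s⁻²
  B. [enthalpy] = kg·m²·s⁻²
  C. kg·m·s⁻¹
  D. Pa·m³ = N·m⁻²·m³ = kg·m²·s⁻²
All reduce to kg·m²·s⁻² except C., which is kg·m·s⁻¹.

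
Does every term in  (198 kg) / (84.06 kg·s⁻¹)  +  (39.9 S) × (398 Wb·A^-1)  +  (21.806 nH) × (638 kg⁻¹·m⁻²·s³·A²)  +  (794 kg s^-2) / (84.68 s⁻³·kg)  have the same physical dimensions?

Expand each in SI base units:
  (198 kg) / (84.06 kg·s⁻¹):  [kg] / [kg·s⁻¹] = s
  (39.9 S) × (398 Wb·A^-1):  [kg⁻¹·m⁻²·s³·A²] · [kg·m²·s⁻²·A⁻²] = s
  (21.806 nH) × (638 kg⁻¹·m⁻²·s³·A²):  [kg·m²·s⁻²·A⁻²] · [kg⁻¹·m⁻²·s³·A²] = s
  (794 kg s^-2) / (84.68 s⁻³·kg):  [kg·s⁻²] / [kg·s⁻³] = s
Every term reduces to s.

Yes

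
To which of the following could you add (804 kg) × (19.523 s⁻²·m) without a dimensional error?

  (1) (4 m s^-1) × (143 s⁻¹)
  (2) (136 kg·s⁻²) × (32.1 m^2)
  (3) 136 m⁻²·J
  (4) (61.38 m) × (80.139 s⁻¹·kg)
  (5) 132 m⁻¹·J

Reference: [kg] · [m·s⁻²] = kg·m·s⁻².
Each option:
  (1) [m·s⁻¹] · [s⁻¹] = m·s⁻²
  (2) [kg·s⁻²] · [m²] = kg·m²·s⁻²
  (3) J·m⁻² = N·m·m⁻² = kg·s⁻²
  (4) [m] · [kg·s⁻¹] = kg·m·s⁻¹
  (5) J·m⁻¹ = N·m·m⁻¹ = kg·m·s⁻²  ← same
Only (5) matches kg·m·s⁻².

(5)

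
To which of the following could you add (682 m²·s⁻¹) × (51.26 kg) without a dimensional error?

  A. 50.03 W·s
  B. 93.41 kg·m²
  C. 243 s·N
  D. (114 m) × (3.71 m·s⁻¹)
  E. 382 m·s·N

Reference: [m²·s⁻¹] · [kg] = kg·m²·s⁻¹.
Each option:
  A. W·s = J·s⁻¹·s = kg·m²·s⁻²
  B. kg·m²
  C. N·s = kg·m·s⁻²·s = kg·m·s⁻¹
  D. [m] · [m·s⁻¹] = m²·s⁻¹
  E. N·m·s = kg·m·s⁻²·m·s = kg·m²·s⁻¹  ← same
Only E. matches kg·m²·s⁻¹.

E.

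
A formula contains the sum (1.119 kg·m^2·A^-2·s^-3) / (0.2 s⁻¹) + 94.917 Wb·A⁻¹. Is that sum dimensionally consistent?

Yes

In SI base units:
  (1.119 kg·m^2·A^-2·s^-3) / (0.2 s⁻¹):  [kg·m²·s⁻³·A⁻²] / [s⁻¹] = kg·m²·s⁻²·A⁻²
  94.917 Wb·A⁻¹:  Wb·A⁻¹ = V·s·A⁻¹ = kg·m²·s⁻²·A⁻²
Both are kg·m²·s⁻²·A⁻², so they have the same dimensions and can be added.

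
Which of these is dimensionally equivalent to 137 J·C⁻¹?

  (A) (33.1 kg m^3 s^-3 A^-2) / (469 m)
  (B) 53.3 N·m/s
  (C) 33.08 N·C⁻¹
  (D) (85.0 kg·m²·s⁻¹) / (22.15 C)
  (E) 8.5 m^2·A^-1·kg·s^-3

(E)

Reference: J·C⁻¹ = N·m·(s·A)⁻¹ = kg·m²·s⁻³·A⁻¹.
Each option:
  (A) [kg·m³·s⁻³·A⁻²] / [m] = kg·m²·s⁻³·A⁻²
  (B) N·m·s⁻¹ = kg·m·s⁻²·m·s⁻¹ = kg·m²·s⁻³
  (C) N·C⁻¹ = kg·m·s⁻²·(s·A)⁻¹ = kg·m·s⁻³·A⁻¹
  (D) [kg·m²·s⁻¹] / [s·A] = kg·m²·s⁻²·A⁻¹
  (E) kg·m²·s⁻³·A⁻¹  ← same
Only (E) matches kg·m²·s⁻³·A⁻¹.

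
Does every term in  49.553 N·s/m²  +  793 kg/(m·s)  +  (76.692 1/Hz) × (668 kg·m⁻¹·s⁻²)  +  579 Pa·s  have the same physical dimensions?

Yes

In SI base units:
  49.553 N·s/m²:  N·s·m⁻² = kg·m·s⁻²·s·m⁻² = kg·m⁻¹·s⁻¹
  793 kg/(m·s):  kg·m⁻¹·s⁻¹
  (76.692 1/Hz) × (668 kg·m⁻¹·s⁻²):  [s] · [kg·m⁻¹·s⁻²] = kg·m⁻¹·s⁻¹
  579 Pa·s:  Pa·s = N·m⁻²·s = kg·m⁻¹·s⁻¹
Every term reduces to kg·m⁻¹·s⁻¹.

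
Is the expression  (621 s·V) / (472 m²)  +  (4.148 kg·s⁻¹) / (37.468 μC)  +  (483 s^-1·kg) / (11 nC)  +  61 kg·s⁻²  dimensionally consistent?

No

Work out the base dimensions of each:
  (621 s·V) / (472 m²):  [kg·m²·s⁻²·A⁻¹] / [m²] = kg·s⁻²·A⁻¹
  (4.148 kg·s⁻¹) / (37.468 μC):  [kg·s⁻¹] / [s·A] = kg·s⁻²·A⁻¹
  (483 s^-1·kg) / (11 nC):  [kg·s⁻¹] / [s·A] = kg·s⁻²·A⁻¹
  61 kg·s⁻²:  kg·s⁻²
The terms do not share a single dimension (kg·s⁻² vs kg·s⁻²·A⁻¹).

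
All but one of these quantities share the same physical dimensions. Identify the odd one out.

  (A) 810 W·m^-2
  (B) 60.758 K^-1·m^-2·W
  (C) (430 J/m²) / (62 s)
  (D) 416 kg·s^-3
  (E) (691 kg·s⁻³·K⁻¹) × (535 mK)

Reduce each to base SI dimensions:
  (A) W·m⁻² = J·s⁻¹·m⁻² = kg·s⁻³
  (B) W·m⁻²·K⁻¹ = J·s⁻¹·m⁻²·K⁻¹ = kg·s⁻³·K⁻¹
  (C) [kg·s⁻²] / [s] = kg·s⁻³
  (D) kg·s⁻³
  (E) [kg·s⁻³·K⁻¹] · [K] = kg·s⁻³
All reduce to kg·s⁻³ except (B), which is kg·s⁻³·K⁻¹.

(B)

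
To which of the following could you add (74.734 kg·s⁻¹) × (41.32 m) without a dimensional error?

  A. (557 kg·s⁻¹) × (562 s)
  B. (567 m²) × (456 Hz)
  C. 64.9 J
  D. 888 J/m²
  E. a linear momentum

E.

Reference: [kg·s⁻¹] · [m] = kg·m·s⁻¹.
Each option:
  A. [kg·s⁻¹] · [s] = kg
  B. [m²] · [s⁻¹] = m²·s⁻¹
  C. J = N·m = kg·m²·s⁻²
  D. J·m⁻² = N·m·m⁻² = kg·s⁻²
  E. [linear momentum] = kg·m·s⁻¹  ← same
Only E. matches kg·m·s⁻¹.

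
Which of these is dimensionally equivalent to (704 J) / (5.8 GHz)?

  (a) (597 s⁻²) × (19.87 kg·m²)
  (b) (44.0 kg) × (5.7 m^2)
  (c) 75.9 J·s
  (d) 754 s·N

Reference: [kg·m²·s⁻²] / [s⁻¹] = kg·m²·s⁻¹.
Each option:
  (a) [s⁻²] · [kg·m²] = kg·m²·s⁻²
  (b) [kg] · [m²] = kg·m²
  (c) J·s = N·m·s = kg·m²·s⁻¹  ← same
  (d) N·s = kg·m·s⁻²·s = kg·m·s⁻¹
Only (c) matches kg·m²·s⁻¹.

(c)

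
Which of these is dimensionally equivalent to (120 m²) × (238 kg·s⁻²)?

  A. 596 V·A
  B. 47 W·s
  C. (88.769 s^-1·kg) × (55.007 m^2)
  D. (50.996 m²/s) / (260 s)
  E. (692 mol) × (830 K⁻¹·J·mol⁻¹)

B.

Reference: [m²] · [kg·s⁻²] = kg·m²·s⁻².
Each option:
  A. V·A = J·C⁻¹·A = kg·m²·s⁻³
  B. W·s = J·s⁻¹·s = kg·m²·s⁻²  ← same
  C. [kg·s⁻¹] · [m²] = kg·m²·s⁻¹
  D. [m²·s⁻¹] / [s] = m²·s⁻²
  E. [mol] · [kg·m²·s⁻²·K⁻¹·mol⁻¹] = kg·m²·s⁻²·K⁻¹
Only B. matches kg·m²·s⁻².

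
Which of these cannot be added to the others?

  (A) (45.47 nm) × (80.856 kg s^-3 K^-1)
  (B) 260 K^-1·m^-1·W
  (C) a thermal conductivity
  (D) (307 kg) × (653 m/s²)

In SI base units:
  (A) [m] · [kg·s⁻³·K⁻¹] = kg·m·s⁻³·K⁻¹
  (B) W·m⁻¹·K⁻¹ = J·s⁻¹·m⁻¹·K⁻¹ = kg·m·s⁻³·K⁻¹
  (C) [thermal conductivity] = kg·m·s⁻³·K⁻¹
  (D) [kg] · [m·s⁻²] = kg·m·s⁻²
All reduce to kg·m·s⁻³·K⁻¹ except (D), which is kg·m·s⁻².

(D)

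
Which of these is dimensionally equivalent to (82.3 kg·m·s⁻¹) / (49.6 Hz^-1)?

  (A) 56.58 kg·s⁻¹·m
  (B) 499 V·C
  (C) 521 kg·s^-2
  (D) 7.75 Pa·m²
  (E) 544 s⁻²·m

(D)

Reference: [kg·m·s⁻¹] / [s] = kg·m·s⁻².
Each option:
  (A) kg·m·s⁻¹
  (B) C·V = s·A·J·C⁻¹ = kg·m²·s⁻²
  (C) kg·s⁻²
  (D) Pa·m² = N·m⁻²·m² = kg·m·s⁻²  ← same
  (E) m·s⁻²
Only (D) matches kg·m·s⁻².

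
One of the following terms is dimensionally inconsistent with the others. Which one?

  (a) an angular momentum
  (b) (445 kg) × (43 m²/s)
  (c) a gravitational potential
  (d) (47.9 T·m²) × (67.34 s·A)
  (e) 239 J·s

(c)

Work out the base dimensions of each:
  (a) [angular momentum] = kg·m²·s⁻¹
  (b) [kg] · [m²·s⁻¹] = kg·m²·s⁻¹
  (c) [gravitational potential] = m²·s⁻²
  (d) [kg·m²·s⁻²·A⁻¹] · [s·A] = kg·m²·s⁻¹
  (e) J·s = N·m·s = kg·m²·s⁻¹
All reduce to kg·m²·s⁻¹ except (c), which is m²·s⁻².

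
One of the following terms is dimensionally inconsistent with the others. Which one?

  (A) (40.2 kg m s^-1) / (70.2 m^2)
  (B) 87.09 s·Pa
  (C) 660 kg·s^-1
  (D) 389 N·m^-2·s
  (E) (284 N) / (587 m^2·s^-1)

(C)

Dimensions:
  (A) [kg·m·s⁻¹] / [m²] = kg·m⁻¹·s⁻¹
  (B) Pa·s = N·m⁻²·s = kg·m⁻¹·s⁻¹
  (C) kg·s⁻¹
  (D) N·s·m⁻² = kg·m·s⁻²·s·m⁻² = kg·m⁻¹·s⁻¹
  (E) [kg·m·s⁻²] / [m²·s⁻¹] = kg·m⁻¹·s⁻¹
All reduce to kg·m⁻¹·s⁻¹ except (C), which is kg·s⁻¹.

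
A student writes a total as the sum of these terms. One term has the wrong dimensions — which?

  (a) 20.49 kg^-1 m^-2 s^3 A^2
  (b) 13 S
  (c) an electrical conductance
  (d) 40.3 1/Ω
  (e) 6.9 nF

(e)

In SI base units:
  (a) kg⁻¹·m⁻²·s³·A²
  (b) S = Ω⁻¹ = kg⁻¹·m⁻²·s³·A²
  (c) [electrical conductance] = kg⁻¹·m⁻²·s³·A²
  (d) Ω⁻¹ = (V·A⁻¹)⁻¹ = kg⁻¹·m⁻²·s³·A²
  (e) F = C·V⁻¹ = kg⁻¹·m⁻²·s⁴·A²
All reduce to kg⁻¹·m⁻²·s³·A² except (e), which is kg⁻¹·m⁻²·s⁴·A².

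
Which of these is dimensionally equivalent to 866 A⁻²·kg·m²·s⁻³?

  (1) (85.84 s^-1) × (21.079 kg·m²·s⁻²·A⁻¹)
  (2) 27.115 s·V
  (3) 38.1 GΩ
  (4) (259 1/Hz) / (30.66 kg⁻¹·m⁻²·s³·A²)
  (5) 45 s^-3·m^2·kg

Reference: kg·m²·s⁻³·A⁻².
Each option:
  (1) [s⁻¹] · [kg·m²·s⁻²·A⁻¹] = kg·m²·s⁻³·A⁻¹
  (2) V·s = J·C⁻¹·s = kg·m²·s⁻²·A⁻¹
  (3) Ω = V·A⁻¹ = kg·m²·s⁻³·A⁻²  ← same
  (4) [s] / [kg⁻¹·m⁻²·s³·A²] = kg·m²·s⁻²·A⁻²
  (5) kg·m²·s⁻³
Only (3) matches kg·m²·s⁻³·A⁻².

(3)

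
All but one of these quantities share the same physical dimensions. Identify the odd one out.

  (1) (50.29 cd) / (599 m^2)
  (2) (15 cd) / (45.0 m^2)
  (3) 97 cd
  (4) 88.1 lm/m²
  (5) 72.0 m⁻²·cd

In SI base units:
  (1) [cd] / [m²] = m⁻²·cd
  (2) [cd] / [m²] = m⁻²·cd
  (3) cd
  (4) lm·m⁻² = cd·m⁻² = m⁻²·cd
  (5) cd·m⁻² = m⁻²·cd
All reduce to m⁻²·cd except (3), which is cd.

(3)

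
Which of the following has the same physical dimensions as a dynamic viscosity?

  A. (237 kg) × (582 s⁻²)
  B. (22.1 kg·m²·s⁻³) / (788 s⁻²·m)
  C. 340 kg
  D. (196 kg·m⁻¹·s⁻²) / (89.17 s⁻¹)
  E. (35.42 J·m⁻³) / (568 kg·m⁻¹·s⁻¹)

D.

Reference: [dynamic viscosity] = kg·m⁻¹·s⁻¹.
Each option:
  A. [kg] · [s⁻²] = kg·s⁻²
  B. [kg·m²·s⁻³] / [m·s⁻²] = kg·m·s⁻¹
  C. kg
  D. [kg·m⁻¹·s⁻²] / [s⁻¹] = kg·m⁻¹·s⁻¹  ← same
  E. [kg·m⁻¹·s⁻²] / [kg·m⁻¹·s⁻¹] = s⁻¹
Only D. matches kg·m⁻¹·s⁻¹.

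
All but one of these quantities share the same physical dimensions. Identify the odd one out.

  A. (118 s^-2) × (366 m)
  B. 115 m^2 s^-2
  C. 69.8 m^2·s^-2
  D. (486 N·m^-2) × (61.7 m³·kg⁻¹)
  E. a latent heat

A.

Expand each in SI base units:
  A. [s⁻²] · [m] = m·s⁻²
  B. m²·s⁻²
  C. m²·s⁻²
  D. [kg·m⁻¹·s⁻²] · [kg⁻¹·m³] = m²·s⁻²
  E. [latent heat] = m²·s⁻²
All reduce to m²·s⁻² except A., which is m·s⁻².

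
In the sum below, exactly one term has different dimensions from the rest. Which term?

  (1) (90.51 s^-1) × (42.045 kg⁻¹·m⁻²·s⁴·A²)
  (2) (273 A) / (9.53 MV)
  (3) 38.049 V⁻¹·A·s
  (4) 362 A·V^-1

Reduce each to base SI dimensions:
  (1) [s⁻¹] · [kg⁻¹·m⁻²·s⁴·A²] = kg⁻¹·m⁻²·s³·A²
  (2) [A] / [kg·m²·s⁻³·A⁻¹] = kg⁻¹·m⁻²·s³·A²
  (3) A·s·V⁻¹ = A·s·(J·C⁻¹)⁻¹ = kg⁻¹·m⁻²·s⁴·A²
  (4) A·V⁻¹ = A·(J·C⁻¹)⁻¹ = kg⁻¹·m⁻²·s³·A²
All reduce to kg⁻¹·m⁻²·s³·A² except (3), which is kg⁻¹·m⁻²·s⁴·A².

(3)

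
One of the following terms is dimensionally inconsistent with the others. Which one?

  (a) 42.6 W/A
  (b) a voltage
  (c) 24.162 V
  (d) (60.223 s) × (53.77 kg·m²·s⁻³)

(d)

Work out the base dimensions of each:
  (a) W·A⁻¹ = J·s⁻¹·A⁻¹ = kg·m²·s⁻³·A⁻¹
  (b) [voltage] = kg·m²·s⁻³·A⁻¹
  (c) V = J·C⁻¹ = kg·m²·s⁻³·A⁻¹
  (d) [s] · [kg·m²·s⁻³] = kg·m²·s⁻²
All reduce to kg·m²·s⁻³·A⁻¹ except (d), which is kg·m²·s⁻².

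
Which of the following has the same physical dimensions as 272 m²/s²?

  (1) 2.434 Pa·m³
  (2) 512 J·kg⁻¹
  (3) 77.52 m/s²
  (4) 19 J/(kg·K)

Reference: m²·s⁻².
Each option:
  (1) Pa·m³ = N·m⁻²·m³ = kg·m²·s⁻²
  (2) J·kg⁻¹ = N·m·kg⁻¹ = m²·s⁻²  ← same
  (3) m·s⁻²
  (4) J·kg⁻¹·K⁻¹ = N·m·kg⁻¹·K⁻¹ = m²·s⁻²·K⁻¹
Only (2) matches m²·s⁻².

(2)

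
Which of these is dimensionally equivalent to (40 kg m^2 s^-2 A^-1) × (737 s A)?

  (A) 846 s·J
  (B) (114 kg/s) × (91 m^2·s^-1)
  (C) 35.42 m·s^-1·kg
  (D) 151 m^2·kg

Reference: [kg·m²·s⁻²·A⁻¹] · [s·A] = kg·m²·s⁻¹.
Each option:
  (A) J·s = N·m·s = kg·m²·s⁻¹  ← same
  (B) [kg·s⁻¹] · [m²·s⁻¹] = kg·m²·s⁻²
  (C) kg·m·s⁻¹
  (D) kg·m²
Only (A) matches kg·m²·s⁻¹.

(A)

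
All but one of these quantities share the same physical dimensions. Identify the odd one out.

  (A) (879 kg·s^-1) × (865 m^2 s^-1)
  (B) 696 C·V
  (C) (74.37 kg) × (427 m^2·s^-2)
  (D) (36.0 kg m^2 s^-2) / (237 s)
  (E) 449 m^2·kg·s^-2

(D)

Reduce each to base SI dimensions:
  (A) [kg·s⁻¹] · [m²·s⁻¹] = kg·m²·s⁻²
  (B) C·V = s·A·J·C⁻¹ = kg·m²·s⁻²
  (C) [kg] · [m²·s⁻²] = kg·m²·s⁻²
  (D) [kg·m²·s⁻²] / [s] = kg·m²·s⁻³
  (E) kg·m²·s⁻²
All reduce to kg·m²·s⁻² except (D), which is kg·m²·s⁻³.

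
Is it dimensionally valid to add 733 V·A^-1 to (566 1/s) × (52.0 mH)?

Yes

Expand each in SI base units:
  733 V·A^-1:  V·A⁻¹ = J·C⁻¹·A⁻¹ = kg·m²·s⁻³·A⁻²
  (566 1/s) × (52.0 mH):  [s⁻¹] · [kg·m²·s⁻²·A⁻²] = kg·m²·s⁻³·A⁻²
Both are kg·m²·s⁻³·A⁻², so they have the same dimensions and can be added.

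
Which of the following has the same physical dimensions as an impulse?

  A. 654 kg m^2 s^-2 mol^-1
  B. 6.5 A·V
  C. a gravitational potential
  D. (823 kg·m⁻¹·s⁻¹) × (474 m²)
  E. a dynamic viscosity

Reference: [impulse] = kg·m·s⁻¹.
Each option:
  A. kg·m²·s⁻²·mol⁻¹
  B. V·A = J·C⁻¹·A = kg·m²·s⁻³
  C. [gravitational potential] = m²·s⁻²
  D. [kg·m⁻¹·s⁻¹] · [m²] = kg·m·s⁻¹  ← same
  E. [dynamic viscosity] = kg·m⁻¹·s⁻¹
Only D. matches kg·m·s⁻¹.

D.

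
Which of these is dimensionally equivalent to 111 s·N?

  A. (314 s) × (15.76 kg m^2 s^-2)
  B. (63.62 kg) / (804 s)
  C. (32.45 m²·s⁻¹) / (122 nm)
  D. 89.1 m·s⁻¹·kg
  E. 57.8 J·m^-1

Reference: N·s = kg·m·s⁻²·s = kg·m·s⁻¹.
Each option:
  A. [s] · [kg·m²·s⁻²] = kg·m²·s⁻¹
  B. [kg] / [s] = kg·s⁻¹
  C. [m²·s⁻¹] / [m] = m·s⁻¹
  D. kg·m·s⁻¹  ← same
  E. J·m⁻¹ = N·m·m⁻¹ = kg·m·s⁻²
Only D. matches kg·m·s⁻¹.

D.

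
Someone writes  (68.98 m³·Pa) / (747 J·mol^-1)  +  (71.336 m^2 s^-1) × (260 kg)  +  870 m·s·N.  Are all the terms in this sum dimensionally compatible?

No

Work out the base dimensions of each:
  (68.98 m³·Pa) / (747 J·mol^-1):  [kg·m²·s⁻²] / [kg·m²·s⁻²·mol⁻¹] = mol
  (71.336 m^2 s^-1) × (260 kg):  [m²·s⁻¹] · [kg] = kg·m²·s⁻¹
  870 m·s·N:  N·m·s = kg·m·s⁻²·m·s = kg·m²·s⁻¹
The terms do not share a single dimension (kg·m²·s⁻¹ vs mol).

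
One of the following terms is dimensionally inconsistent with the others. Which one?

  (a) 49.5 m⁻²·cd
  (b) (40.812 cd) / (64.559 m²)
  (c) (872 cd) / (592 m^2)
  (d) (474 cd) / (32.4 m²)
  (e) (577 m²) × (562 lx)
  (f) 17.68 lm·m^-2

(e)

Dimensions:
  (a) cd·m⁻² = m⁻²·cd
  (b) [cd] / [m²] = m⁻²·cd
  (c) [cd] / [m²] = m⁻²·cd
  (d) [cd] / [m²] = m⁻²·cd
  (e) [m²] · [m⁻²·cd] = cd
  (f) lm·m⁻² = cd·m⁻² = m⁻²·cd
All reduce to m⁻²·cd except (e), which is cd.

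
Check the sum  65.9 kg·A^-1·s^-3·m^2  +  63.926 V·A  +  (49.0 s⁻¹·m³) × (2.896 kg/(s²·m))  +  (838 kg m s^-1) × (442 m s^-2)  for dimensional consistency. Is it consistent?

No

Expand each in SI base units:
  65.9 kg·A^-1·s^-3·m^2:  kg·m²·s⁻³·A⁻¹
  63.926 V·A:  V·A = J·C⁻¹·A = kg·m²·s⁻³
  (49.0 s⁻¹·m³) × (2.896 kg/(s²·m)):  [m³·s⁻¹] · [kg·m⁻¹·s⁻²] = kg·m²·s⁻³
  (838 kg m s^-1) × (442 m s^-2):  [kg·m·s⁻¹] · [m·s⁻²] = kg·m²·s⁻³
The terms do not share a single dimension (kg·m²·s⁻³ vs kg·m²·s⁻³·A⁻¹).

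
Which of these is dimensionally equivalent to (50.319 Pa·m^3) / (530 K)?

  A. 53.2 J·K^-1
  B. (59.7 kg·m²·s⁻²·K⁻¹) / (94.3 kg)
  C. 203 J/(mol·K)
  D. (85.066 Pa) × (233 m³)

Reference: [kg·m²·s⁻²] / [K] = kg·m²·s⁻²·K⁻¹.
Each option:
  A. J·K⁻¹ = N·m·K⁻¹ = kg·m²·s⁻²·K⁻¹  ← same
  B. [kg·m²·s⁻²·K⁻¹] / [kg] = m²·s⁻²·K⁻¹
  C. J·mol⁻¹·K⁻¹ = N·m·mol⁻¹·K⁻¹ = kg·m²·s⁻²·K⁻¹·mol⁻¹
  D. [kg·m⁻¹·s⁻²] · [m³] = kg·m²·s⁻²
Only A. matches kg·m²·s⁻²·K⁻¹.

A.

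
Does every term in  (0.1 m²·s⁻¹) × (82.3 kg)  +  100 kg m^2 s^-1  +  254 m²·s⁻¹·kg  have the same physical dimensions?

Dimensions:
  (0.1 m²·s⁻¹) × (82.3 kg):  [m²·s⁻¹] · [kg] = kg·m²·s⁻¹
  100 kg m^2 s^-1:  kg·m²·s⁻¹
  254 m²·s⁻¹·kg:  kg·m²·s⁻¹
Every term reduces to kg·m²·s⁻¹.

Yes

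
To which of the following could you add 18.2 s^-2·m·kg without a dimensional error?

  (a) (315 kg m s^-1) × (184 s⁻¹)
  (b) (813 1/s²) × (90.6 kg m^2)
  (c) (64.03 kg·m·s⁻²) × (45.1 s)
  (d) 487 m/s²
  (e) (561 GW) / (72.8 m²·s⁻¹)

(a)

Reference: kg·m·s⁻².
Each option:
  (a) [kg·m·s⁻¹] · [s⁻¹] = kg·m·s⁻²  ← same
  (b) [s⁻²] · [kg·m²] = kg·m²·s⁻²
  (c) [kg·m·s⁻²] · [s] = kg·m·s⁻¹
  (d) m·s⁻²
  (e) [kg·m²·s⁻³] / [m²·s⁻¹] = kg·s⁻²
Only (a) matches kg·m·s⁻².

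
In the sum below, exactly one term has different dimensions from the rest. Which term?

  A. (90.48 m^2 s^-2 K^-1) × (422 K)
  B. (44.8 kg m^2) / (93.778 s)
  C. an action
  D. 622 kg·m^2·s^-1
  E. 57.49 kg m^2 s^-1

A.

Reduce each to base SI dimensions:
  A. [m²·s⁻²·K⁻¹] · [K] = m²·s⁻²
  B. [kg·m²] / [s] = kg·m²·s⁻¹
  C. [action] = kg·m²·s⁻¹
  D. kg·m²·s⁻¹
  E. kg·m²·s⁻¹
All reduce to kg·m²·s⁻¹ except A., which is m²·s⁻².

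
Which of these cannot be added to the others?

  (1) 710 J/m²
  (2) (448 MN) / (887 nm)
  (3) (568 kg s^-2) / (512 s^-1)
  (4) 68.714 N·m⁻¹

Expand each in SI base units:
  (1) J·m⁻² = N·m·m⁻² = kg·s⁻²
  (2) [kg·m·s⁻²] / [m] = kg·s⁻²
  (3) [kg·s⁻²] / [s⁻¹] = kg·s⁻¹
  (4) N·m⁻¹ = kg·m·s⁻²·m⁻¹ = kg·s⁻²
All reduce to kg·s⁻² except (3), which is kg·s⁻¹.

(3)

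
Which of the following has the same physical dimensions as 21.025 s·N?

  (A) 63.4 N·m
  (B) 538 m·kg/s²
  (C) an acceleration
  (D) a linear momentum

Reference: N·s = kg·m·s⁻²·s = kg·m·s⁻¹.
Each option:
  (A) N·m = kg·m·s⁻²·m = kg·m²·s⁻²
  (B) kg·m·s⁻²
  (C) [acceleration] = m·s⁻²
  (D) [linear momentum] = kg·m·s⁻¹  ← same
Only (D) matches kg·m·s⁻¹.

(D)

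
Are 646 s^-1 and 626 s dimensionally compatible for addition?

Reduce each to base SI dimensions:
  646 s^-1:  s⁻¹
  626 s:  s
s⁻¹ ≠ s, so they cannot be added.

No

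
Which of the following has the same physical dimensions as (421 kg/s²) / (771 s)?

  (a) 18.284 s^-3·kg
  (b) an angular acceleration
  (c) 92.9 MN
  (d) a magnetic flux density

Reference: [kg·s⁻²] / [s] = kg·s⁻³.
Each option:
  (a) kg·s⁻³  ← same
  (b) [angular acceleration] = s⁻²
  (c) N = kg·m·s⁻²
  (d) [magnetic flux density] = kg·s⁻²·A⁻¹
Only (a) matches kg·s⁻³.

(a)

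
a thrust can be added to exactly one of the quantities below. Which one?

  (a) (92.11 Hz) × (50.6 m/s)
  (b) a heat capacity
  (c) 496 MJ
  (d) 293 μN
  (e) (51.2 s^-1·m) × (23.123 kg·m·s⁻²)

Reference: [thrust] = kg·m·s⁻².
Each option:
  (a) [s⁻¹] · [m·s⁻¹] = m·s⁻²
  (b) [heat capacity] = kg·m²·s⁻²·K⁻¹
  (c) J = N·m = kg·m²·s⁻²
  (d) N = kg·m·s⁻²  ← same
  (e) [m·s⁻¹] · [kg·m·s⁻²] = kg·m²·s⁻³
Only (d) matches kg·m·s⁻².

(d)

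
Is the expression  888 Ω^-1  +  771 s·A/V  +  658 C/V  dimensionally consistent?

In SI base units:
  888 Ω^-1:  Ω⁻¹ = (V·A⁻¹)⁻¹ = kg⁻¹·m⁻²·s³·A²
  771 s·A/V:  A·s·V⁻¹ = A·s·(J·C⁻¹)⁻¹ = kg⁻¹·m⁻²·s⁴·A²
  658 C/V:  C·V⁻¹ = s·A·(J·C⁻¹)⁻¹ = kg⁻¹·m⁻²·s⁴·A²
The terms do not share a single dimension (kg⁻¹·m⁻²·s³·A² vs kg⁻¹·m⁻²·s⁴·A²).

No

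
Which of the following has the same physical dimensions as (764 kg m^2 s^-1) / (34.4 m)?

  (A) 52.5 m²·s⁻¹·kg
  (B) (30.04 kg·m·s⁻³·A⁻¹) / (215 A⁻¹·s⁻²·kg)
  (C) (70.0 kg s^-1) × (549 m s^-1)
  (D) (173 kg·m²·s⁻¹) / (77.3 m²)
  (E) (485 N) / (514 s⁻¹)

Reference: [kg·m²·s⁻¹] / [m] = kg·m·s⁻¹.
Each option:
  (A) kg·m²·s⁻¹
  (B) [kg·m·s⁻³·A⁻¹] / [kg·s⁻²·A⁻¹] = m·s⁻¹
  (C) [kg·s⁻¹] · [m·s⁻¹] = kg·m·s⁻²
  (D) [kg·m²·s⁻¹] / [m²] = kg·s⁻¹
  (E) [kg·m·s⁻²] / [s⁻¹] = kg·m·s⁻¹  ← same
Only (E) matches kg·m·s⁻¹.

(E)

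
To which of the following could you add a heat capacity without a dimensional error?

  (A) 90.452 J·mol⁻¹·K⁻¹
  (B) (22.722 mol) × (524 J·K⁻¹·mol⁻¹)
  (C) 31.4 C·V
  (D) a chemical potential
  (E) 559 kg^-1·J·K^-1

Reference: [heat capacity] = kg·m²·s⁻²·K⁻¹.
Each option:
  (A) J·mol⁻¹·K⁻¹ = N·m·mol⁻¹·K⁻¹ = kg·m²·s⁻²·K⁻¹·mol⁻¹
  (B) [mol] · [kg·m²·s⁻²·K⁻¹·mol⁻¹] = kg·m²·s⁻²·K⁻¹  ← same
  (C) C·V = s·A·J·C⁻¹ = kg·m²·s⁻²
  (D) [chemical potential] = kg·m²·s⁻²·mol⁻¹
  (E) J·kg⁻¹·K⁻¹ = N·m·kg⁻¹·K⁻¹ = m²·s⁻²·K⁻¹
Only (B) matches kg·m²·s⁻²·K⁻¹.

(B)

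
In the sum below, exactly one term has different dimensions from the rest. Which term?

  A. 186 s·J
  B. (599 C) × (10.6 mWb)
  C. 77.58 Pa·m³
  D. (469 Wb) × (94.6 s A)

C.

Work out the base dimensions of each:
  A. J·s = N·m·s = kg·m²·s⁻¹
  B. [s·A] · [kg·m²·s⁻²·A⁻¹] = kg·m²·s⁻¹
  C. Pa·m³ = N·m⁻²·m³ = kg·m²·s⁻²
  D. [kg·m²·s⁻²·A⁻¹] · [s·A] = kg·m²·s⁻¹
All reduce to kg·m²·s⁻¹ except C., which is kg·m²·s⁻².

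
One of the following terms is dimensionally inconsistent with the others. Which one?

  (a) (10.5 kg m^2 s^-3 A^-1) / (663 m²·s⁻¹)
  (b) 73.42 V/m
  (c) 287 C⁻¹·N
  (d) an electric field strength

Work out the base dimensions of each:
  (a) [kg·m²·s⁻³·A⁻¹] / [m²·s⁻¹] = kg·s⁻²·A⁻¹
  (b) V·m⁻¹ = J·C⁻¹·m⁻¹ = kg·m·s⁻³·A⁻¹
  (c) N·C⁻¹ = kg·m·s⁻²·(s·A)⁻¹ = kg·m·s⁻³·A⁻¹
  (d) [electric field strength] = kg·m·s⁻³·A⁻¹
All reduce to kg·m·s⁻³·A⁻¹ except (a), which is kg·s⁻²·A⁻¹.

(a)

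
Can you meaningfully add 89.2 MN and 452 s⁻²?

In SI base units:
  89.2 MN:  N = kg·m·s⁻²
  452 s⁻²:  s⁻²
kg·m·s⁻² ≠ s⁻², so they cannot be added.

No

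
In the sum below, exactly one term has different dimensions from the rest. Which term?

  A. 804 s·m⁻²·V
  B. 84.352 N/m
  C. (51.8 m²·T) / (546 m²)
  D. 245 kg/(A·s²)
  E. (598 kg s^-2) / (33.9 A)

In SI base units:
  A. V·s·m⁻² = J·C⁻¹·s·m⁻² = kg·s⁻²·A⁻¹
  B. N·m⁻¹ = kg·m·s⁻²·m⁻¹ = kg·s⁻²
  C. [kg·m²·s⁻²·A⁻¹] / [m²] = kg·s⁻²·A⁻¹
  D. kg·s⁻²·A⁻¹
  E. [kg·s⁻²] / [A] = kg·s⁻²·A⁻¹
All reduce to kg·s⁻²·A⁻¹ except B., which is kg·s⁻².

B.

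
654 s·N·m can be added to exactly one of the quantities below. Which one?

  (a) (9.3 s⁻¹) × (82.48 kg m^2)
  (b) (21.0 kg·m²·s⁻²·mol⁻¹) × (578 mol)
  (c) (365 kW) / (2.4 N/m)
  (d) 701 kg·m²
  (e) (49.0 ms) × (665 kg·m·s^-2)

(a)

Reference: N·m·s = kg·m·s⁻²·m·s = kg·m²·s⁻¹.
Each option:
  (a) [s⁻¹] · [kg·m²] = kg·m²·s⁻¹  ← same
  (b) [kg·m²·s⁻²·mol⁻¹] · [mol] = kg·m²·s⁻²
  (c) [kg·m²·s⁻³] / [kg·s⁻²] = m²·s⁻¹
  (d) kg·m²
  (e) [s] · [kg·m·s⁻²] = kg·m·s⁻¹
Only (a) matches kg·m²·s⁻¹.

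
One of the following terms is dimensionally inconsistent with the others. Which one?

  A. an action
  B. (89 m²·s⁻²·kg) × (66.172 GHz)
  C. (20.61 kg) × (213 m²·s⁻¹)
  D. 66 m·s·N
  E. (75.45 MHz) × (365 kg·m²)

Dimensions:
  A. [action] = kg·m²·s⁻¹
  B. [kg·m²·s⁻²] · [s⁻¹] = kg·m²·s⁻³
  C. [kg] · [m²·s⁻¹] = kg·m²·s⁻¹
  D. N·m·s = kg·m·s⁻²·m·s = kg·m²·s⁻¹
  E. [s⁻¹] · [kg·m²] = kg·m²·s⁻¹
All reduce to kg·m²·s⁻¹ except B., which is kg·m²·s⁻³.

B.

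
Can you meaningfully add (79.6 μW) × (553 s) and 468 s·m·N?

No

Work out the base dimensions of each:
  (79.6 μW) × (553 s):  [kg·m²·s⁻³] · [s] = kg·m²·s⁻²
  468 s·m·N:  N·m·s = kg·m·s⁻²·m·s = kg·m²·s⁻¹
kg·m²·s⁻² ≠ kg·m²·s⁻¹, so they cannot be added.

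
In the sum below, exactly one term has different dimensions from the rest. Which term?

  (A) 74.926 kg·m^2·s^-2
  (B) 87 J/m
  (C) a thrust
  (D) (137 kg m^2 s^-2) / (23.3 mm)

(A)

Work out the base dimensions of each:
  (A) kg·m²·s⁻²
  (B) J·m⁻¹ = N·m·m⁻¹ = kg·m·s⁻²
  (C) [thrust] = kg·m·s⁻²
  (D) [kg·m²·s⁻²] / [m] = kg·m·s⁻²
All reduce to kg·m·s⁻² except (A), which is kg·m²·s⁻².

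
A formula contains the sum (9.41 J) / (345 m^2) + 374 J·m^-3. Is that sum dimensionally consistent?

Reduce each to base SI dimensions:
  (9.41 J) / (345 m^2):  [kg·m²·s⁻²] / [m²] = kg·s⁻²
  374 J·m^-3:  J·m⁻³ = N·m·m⁻³ = kg·m⁻¹·s⁻²
kg·s⁻² ≠ kg·m⁻¹·s⁻², so they cannot be added.

No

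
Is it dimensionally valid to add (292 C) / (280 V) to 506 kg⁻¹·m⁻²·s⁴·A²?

Yes

Reduce each to base SI dimensions:
  (292 C) / (280 V):  [s·A] / [kg·m²·s⁻³·A⁻¹] = kg⁻¹·m⁻²·s⁴·A²
  506 kg⁻¹·m⁻²·s⁴·A²:  kg⁻¹·m⁻²·s⁴·A²
Both are kg⁻¹·m⁻²·s⁴·A², so they have the same dimensions and can be added.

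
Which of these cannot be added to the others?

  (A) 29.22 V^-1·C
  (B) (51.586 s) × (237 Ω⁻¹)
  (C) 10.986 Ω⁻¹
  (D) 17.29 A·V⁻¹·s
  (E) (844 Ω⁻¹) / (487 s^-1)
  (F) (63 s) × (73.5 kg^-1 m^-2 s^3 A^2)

Expand each in SI base units:
  (A) C·V⁻¹ = s·A·(J·C⁻¹)⁻¹ = kg⁻¹·m⁻²·s⁴·A²
  (B) [s] · [kg⁻¹·m⁻²·s³·A²] = kg⁻¹·m⁻²·s⁴·A²
  (C) Ω⁻¹ = (V·A⁻¹)⁻¹ = kg⁻¹·m⁻²·s³·A²
  (D) A·s·V⁻¹ = A·s·(J·C⁻¹)⁻¹ = kg⁻¹·m⁻²·s⁴·A²
  (E) [kg⁻¹·m⁻²·s³·A²] / [s⁻¹] = kg⁻¹·m⁻²·s⁴·A²
  (F) [s] · [kg⁻¹·m⁻²·s³·A²] = kg⁻¹·m⁻²·s⁴·A²
All reduce to kg⁻¹·m⁻²·s⁴·A² except (C), which is kg⁻¹·m⁻²·s³·A².

(C)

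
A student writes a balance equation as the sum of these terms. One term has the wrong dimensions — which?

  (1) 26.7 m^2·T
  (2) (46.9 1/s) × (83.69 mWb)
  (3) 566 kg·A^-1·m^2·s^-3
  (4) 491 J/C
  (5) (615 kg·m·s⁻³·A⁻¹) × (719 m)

(1)

In SI base units:
  (1) T·m² = Wb·m⁻²·m² = kg·m²·s⁻²·A⁻¹
  (2) [s⁻¹] · [kg·m²·s⁻²·A⁻¹] = kg·m²·s⁻³·A⁻¹
  (3) kg·m²·s⁻³·A⁻¹
  (4) J·C⁻¹ = N·m·(s·A)⁻¹ = kg·m²·s⁻³·A⁻¹
  (5) [kg·m·s⁻³·A⁻¹] · [m] = kg·m²·s⁻³·A⁻¹
All reduce to kg·m²·s⁻³·A⁻¹ except (1), which is kg·m²·s⁻²·A⁻¹.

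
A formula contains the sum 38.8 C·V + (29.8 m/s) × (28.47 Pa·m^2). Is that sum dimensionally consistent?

Work out the base dimensions of each:
  38.8 C·V:  C·V = s·A·J·C⁻¹ = kg·m²·s⁻²
  (29.8 m/s) × (28.47 Pa·m^2):  [m·s⁻¹] · [kg·m·s⁻²] = kg·m²·s⁻³
kg·m²·s⁻² ≠ kg·m²·s⁻³, so they cannot be added.

No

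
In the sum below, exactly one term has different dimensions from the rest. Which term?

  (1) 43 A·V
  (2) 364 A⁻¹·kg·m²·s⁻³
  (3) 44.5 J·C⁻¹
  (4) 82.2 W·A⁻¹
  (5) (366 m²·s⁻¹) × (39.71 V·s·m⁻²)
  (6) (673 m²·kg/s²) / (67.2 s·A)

(1)

Reduce each to base SI dimensions:
  (1) V·A = J·C⁻¹·A = kg·m²·s⁻³
  (2) kg·m²·s⁻³·A⁻¹
  (3) J·C⁻¹ = N·m·(s·A)⁻¹ = kg·m²·s⁻³·A⁻¹
  (4) W·A⁻¹ = J·s⁻¹·A⁻¹ = kg·m²·s⁻³·A⁻¹
  (5) [m²·s⁻¹] · [kg·s⁻²·A⁻¹] = kg·m²·s⁻³·A⁻¹
  (6) [kg·m²·s⁻²] / [s·A] = kg·m²·s⁻³·A⁻¹
All reduce to kg·m²·s⁻³·A⁻¹ except (1), which is kg·m²·s⁻³.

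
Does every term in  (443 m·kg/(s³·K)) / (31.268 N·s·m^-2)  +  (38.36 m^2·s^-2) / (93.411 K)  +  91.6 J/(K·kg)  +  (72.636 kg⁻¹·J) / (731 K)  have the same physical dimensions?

Expand each in SI base units:
  (443 m·kg/(s³·K)) / (31.268 N·s·m^-2):  [kg·m·s⁻³·K⁻¹] / [kg·m⁻¹·s⁻¹] = m²·s⁻²·K⁻¹
  (38.36 m^2·s^-2) / (93.411 K):  [m²·s⁻²] / [K] = m²·s⁻²·K⁻¹
  91.6 J/(K·kg):  J·kg⁻¹·K⁻¹ = N·m·kg⁻¹·K⁻¹ = m²·s⁻²·K⁻¹
  (72.636 kg⁻¹·J) / (731 K):  [m²·s⁻²] / [K] = m²·s⁻²·K⁻¹
Every term reduces to m²·s⁻²·K⁻¹.

Yes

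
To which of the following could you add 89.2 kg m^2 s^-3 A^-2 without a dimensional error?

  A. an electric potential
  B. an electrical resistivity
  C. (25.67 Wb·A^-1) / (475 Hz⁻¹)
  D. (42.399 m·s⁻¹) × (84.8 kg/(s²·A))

C.

Reference: kg·m²·s⁻³·A⁻².
Each option:
  A. [electric potential] = kg·m²·s⁻³·A⁻¹
  B. [electrical resistivity] = kg·m³·s⁻³·A⁻²
  C. [kg·m²·s⁻²·A⁻²] / [s] = kg·m²·s⁻³·A⁻²  ← same
  D. [m·s⁻¹] · [kg·s⁻²·A⁻¹] = kg·m·s⁻³·A⁻¹
Only C. matches kg·m²·s⁻³·A⁻².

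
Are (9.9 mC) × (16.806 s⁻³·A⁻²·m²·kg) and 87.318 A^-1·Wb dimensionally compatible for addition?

Dimensions:
  (9.9 mC) × (16.806 s⁻³·A⁻²·m²·kg):  [s·A] · [kg·m²·s⁻³·A⁻²] = kg·m²·s⁻²·A⁻¹
  87.318 A^-1·Wb:  Wb·A⁻¹ = V·s·A⁻¹ = kg·m²·s⁻²·A⁻²
kg·m²·s⁻²·A⁻¹ ≠ kg·m²·s⁻²·A⁻², so they cannot be added.

No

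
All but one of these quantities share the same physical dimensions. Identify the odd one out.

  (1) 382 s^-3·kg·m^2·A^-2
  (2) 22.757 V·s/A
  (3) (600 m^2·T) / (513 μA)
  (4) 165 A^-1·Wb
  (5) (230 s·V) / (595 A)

(1)

Reduce each to base SI dimensions:
  (1) kg·m²·s⁻³·A⁻²
  (2) V·s·A⁻¹ = J·C⁻¹·s·A⁻¹ = kg·m²·s⁻²·A⁻²
  (3) [kg·m²·s⁻²·A⁻¹] / [A] = kg·m²·s⁻²·A⁻²
  (4) Wb·A⁻¹ = V·s·A⁻¹ = kg·m²·s⁻²·A⁻²
  (5) [kg·m²·s⁻²·A⁻¹] / [A] = kg·m²·s⁻²·A⁻²
All reduce to kg·m²·s⁻²·A⁻² except (1), which is kg·m²·s⁻³·A⁻².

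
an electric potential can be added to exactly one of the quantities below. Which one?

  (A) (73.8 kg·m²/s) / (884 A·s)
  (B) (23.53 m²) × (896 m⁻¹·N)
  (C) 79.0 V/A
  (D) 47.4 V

Reference: [electric potential] = kg·m²·s⁻³·A⁻¹.
Each option:
  (A) [kg·m²·s⁻¹] / [s·A] = kg·m²·s⁻²·A⁻¹
  (B) [m²] · [kg·s⁻²] = kg·m²·s⁻²
  (C) V·A⁻¹ = J·C⁻¹·A⁻¹ = kg·m²·s⁻³·A⁻²
  (D) V = J·C⁻¹ = kg·m²·s⁻³·A⁻¹  ← same
Only (D) matches kg·m²·s⁻³·A⁻¹.

(D)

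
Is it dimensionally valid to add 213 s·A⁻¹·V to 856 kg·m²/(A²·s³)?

No

In SI base units:
  213 s·A⁻¹·V:  V·s·A⁻¹ = J·C⁻¹·s·A⁻¹ = kg·m²·s⁻²·A⁻²
  856 kg·m²/(A²·s³):  kg·m²·s⁻³·A⁻²
kg·m²·s⁻²·A⁻² ≠ kg·m²·s⁻³·A⁻², so they cannot be added.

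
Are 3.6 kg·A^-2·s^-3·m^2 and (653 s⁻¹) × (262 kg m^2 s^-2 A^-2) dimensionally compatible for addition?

Work out the base dimensions of each:
  3.6 kg·A^-2·s^-3·m^2:  kg·m²·s⁻³·A⁻²
  (653 s⁻¹) × (262 kg m^2 s^-2 A^-2):  [s⁻¹] · [kg·m²·s⁻²·A⁻²] = kg·m²·s⁻³·A⁻²
Both are kg·m²·s⁻³·A⁻², so they have the same dimensions and can be added.

Yes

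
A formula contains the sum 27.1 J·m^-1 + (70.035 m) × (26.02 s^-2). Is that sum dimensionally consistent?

Reduce each to base SI dimensions:
  27.1 J·m^-1:  J·m⁻¹ = N·m·m⁻¹ = kg·m·s⁻²
  (70.035 m) × (26.02 s^-2):  [m] · [s⁻²] = m·s⁻²
kg·m·s⁻² ≠ m·s⁻², so they cannot be added.

No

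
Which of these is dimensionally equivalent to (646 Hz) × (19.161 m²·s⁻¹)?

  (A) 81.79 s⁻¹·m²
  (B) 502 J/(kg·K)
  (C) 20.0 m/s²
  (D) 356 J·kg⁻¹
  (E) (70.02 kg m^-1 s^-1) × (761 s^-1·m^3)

(D)

Reference: [s⁻¹] · [m²·s⁻¹] = m²·s⁻².
Each option:
  (A) m²·s⁻¹
  (B) J·kg⁻¹·K⁻¹ = N·m·kg⁻¹·K⁻¹ = m²·s⁻²·K⁻¹
  (C) m·s⁻²
  (D) J·kg⁻¹ = N·m·kg⁻¹ = m²·s⁻²  ← same
  (E) [kg·m⁻¹·s⁻¹] · [m³·s⁻¹] = kg·m²·s⁻²
Only (D) matches m²·s⁻².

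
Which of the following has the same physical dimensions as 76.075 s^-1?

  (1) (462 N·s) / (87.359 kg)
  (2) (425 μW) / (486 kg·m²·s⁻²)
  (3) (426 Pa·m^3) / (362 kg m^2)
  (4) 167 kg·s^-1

Reference: s⁻¹.
Each option:
  (1) [kg·m·s⁻¹] / [kg] = m·s⁻¹
  (2) [kg·m²·s⁻³] / [kg·m²·s⁻²] = s⁻¹  ← same
  (3) [kg·m²·s⁻²] / [kg·m²] = s⁻²
  (4) kg·s⁻¹
Only (2) matches s⁻¹.

(2)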